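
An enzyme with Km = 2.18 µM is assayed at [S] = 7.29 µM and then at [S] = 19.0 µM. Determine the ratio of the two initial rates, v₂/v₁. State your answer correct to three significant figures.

1.17

Since Vmax cancels, v₂/v₁ = [S]₂(Km+[S]₁) / [S]₁(Km+[S]₂).
= 19.0×(2.18+7.29) / (7.29×(2.18+19.0)) = 179.9/154.4 = 1.17.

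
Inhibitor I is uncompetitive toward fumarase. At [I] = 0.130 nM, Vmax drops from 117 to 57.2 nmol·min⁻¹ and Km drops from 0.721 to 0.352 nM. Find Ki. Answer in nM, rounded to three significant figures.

0.124 nM

Uncompetitive: Vmax,app = Vmax/α (and Km,app = Km/α) with α = 1 + [I]/Ki.
α = Vmax/Vmax,app = 117/57.2 = 2.045.
Ki = [I]/(α − 1) = 0.130/1.045 = 0.124 nM.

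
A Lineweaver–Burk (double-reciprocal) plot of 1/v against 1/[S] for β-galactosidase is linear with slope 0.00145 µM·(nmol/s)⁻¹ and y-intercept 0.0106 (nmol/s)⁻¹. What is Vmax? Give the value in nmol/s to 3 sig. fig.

94.3 nmol/s

The y-intercept of a Lineweaver–Burk plot equals 1/Vmax, so Vmax = 1/0.0106 = 94.3 nmol/s.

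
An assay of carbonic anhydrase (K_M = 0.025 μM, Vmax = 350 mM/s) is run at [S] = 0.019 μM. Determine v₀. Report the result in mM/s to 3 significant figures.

151 mM/s

v = Vmax·[S]/(Km + [S]) = 350 × 0.019 / (0.025 + 0.019)
  = 6.650 / 0.04400 = 151 mM/s.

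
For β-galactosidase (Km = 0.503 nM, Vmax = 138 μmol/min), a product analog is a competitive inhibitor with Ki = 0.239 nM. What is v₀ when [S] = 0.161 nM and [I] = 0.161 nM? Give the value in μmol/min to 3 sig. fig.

α = 1 + [I]/Ki = 1 + 0.161/0.239 = 1.674.
For a competitive inhibitor, Vmax is unchanged and the apparent Km becomes α·Km: Km,app = 0.842 nM, Vmax,app = 138 μmol/min.
v = Vmax,app·[S]/(Km,app + [S]) = 138 × 0.161/(0.842 + 0.161) = 22.2 μmol/min.

22.2 μmol/min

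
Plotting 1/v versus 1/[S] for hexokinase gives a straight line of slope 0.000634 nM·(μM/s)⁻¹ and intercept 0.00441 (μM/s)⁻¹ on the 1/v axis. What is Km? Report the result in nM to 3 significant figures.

0.144 nM

y-intercept = 1/Vmax ⇒ Vmax = 227 μM/s; slope = Km/Vmax ⇒ Km = slope × Vmax.
Km = 0.000634 × 227 = 0.144 nM.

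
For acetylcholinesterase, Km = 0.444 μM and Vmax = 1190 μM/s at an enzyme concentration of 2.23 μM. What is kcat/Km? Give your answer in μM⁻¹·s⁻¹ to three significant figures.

kcat = Vmax/[E]total = 1190/2.23 = 534 s⁻¹.
kcat/Km = 534/0.444 = 1200 μM⁻¹·s⁻¹.

1200 μM⁻¹·s⁻¹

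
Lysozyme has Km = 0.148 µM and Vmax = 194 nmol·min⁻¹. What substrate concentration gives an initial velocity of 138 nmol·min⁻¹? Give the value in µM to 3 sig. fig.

Rearranging v = Vmax[S]/(Km+[S]) gives [S] = Km·v/(Vmax − v).
[S] = 0.148 × 138 / (194 − 138) = 20.42/56.00 = 0.365 µM.

0.365 µM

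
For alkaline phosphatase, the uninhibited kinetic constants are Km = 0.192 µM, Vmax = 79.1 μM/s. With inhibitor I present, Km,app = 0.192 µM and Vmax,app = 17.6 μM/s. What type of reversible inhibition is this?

noncompetitive

Vmax decreases (79.1 → 17.6 μM/s) while Km is unchanged — pure noncompetitive inhibition.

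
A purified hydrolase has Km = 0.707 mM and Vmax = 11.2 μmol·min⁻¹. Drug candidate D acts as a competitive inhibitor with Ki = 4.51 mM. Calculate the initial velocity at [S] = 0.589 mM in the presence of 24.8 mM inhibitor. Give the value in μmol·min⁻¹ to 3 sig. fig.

1.27 μmol·min⁻¹

With α = 1 + [I]/Ki = 1 + 24.8/4.51 = 6.499, the competitive rate law is v = Vmax[S] / (αKm + [S]).
v = 11.2×0.589 / (6.499×0.707 + 0.589) = 6.597/5.184 = 1.27 μmol·min⁻¹.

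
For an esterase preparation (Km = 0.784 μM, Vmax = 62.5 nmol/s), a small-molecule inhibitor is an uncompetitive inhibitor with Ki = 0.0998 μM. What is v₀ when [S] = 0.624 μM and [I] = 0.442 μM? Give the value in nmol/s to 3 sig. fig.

With α = 1 + [I]/Ki = 1 + 0.442/0.0998 = 5.429, the uncompetitive rate law is v = (Vmax/α)·[S] / (Km/α + [S]).
v = (62.5/5.429)×0.624 / (0.784/5.429 + 0.624) = 7.184/0.7684 = 9.35 nmol/s.

9.35 nmol/s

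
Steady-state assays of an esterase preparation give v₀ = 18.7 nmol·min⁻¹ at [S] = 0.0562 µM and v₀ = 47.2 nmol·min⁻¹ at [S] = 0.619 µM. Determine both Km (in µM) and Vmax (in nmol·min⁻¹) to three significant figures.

Km = 0.111 µM; Vmax = 55.7 nmol·min⁻¹

In reciprocal form, 1/v = (Km/Vmax)·(1/[S]) + 1/Vmax. The two points give (1/[S], 1/v) = (17.79, 0.05348) and (1.616, 0.02119).
Slope = (0.05348 − 0.02119)/(17.79 − 1.616) = 0.001996; intercept = 0.05348 − 0.001996×17.79 = 0.01796.
Vmax = 1/intercept = 55.7 nmol·min⁻¹; Km = slope × Vmax = 0.001996 × 55.7 = 0.111 µM.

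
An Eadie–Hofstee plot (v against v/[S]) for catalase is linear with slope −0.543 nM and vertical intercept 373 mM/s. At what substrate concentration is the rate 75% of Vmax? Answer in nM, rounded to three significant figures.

The Eadie–Hofstee slope gives Km = 0.543 nM (slope = −Km).
v/Vmax = [S]/(Km+[S]) = 0.75 ⇒ [S] = Km·0.75/(1−0.75) = 0.543 × 3.000 = 1.63 nM.

1.63 nM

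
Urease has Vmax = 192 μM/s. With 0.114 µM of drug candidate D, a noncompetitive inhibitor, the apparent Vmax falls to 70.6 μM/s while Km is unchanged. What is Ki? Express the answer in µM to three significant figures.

0.0663 µM

Noncompetitive: Vmax,app = Vmax/α with α = 1 + [I]/Ki.
α = Vmax/Vmax,app = 192/70.6 = 2.720.
Since α = 1 + [I]/Ki, [I]/Ki = 2.720 − 1 = 1.720 and Ki = 0.114/1.720 = 0.0663 µM.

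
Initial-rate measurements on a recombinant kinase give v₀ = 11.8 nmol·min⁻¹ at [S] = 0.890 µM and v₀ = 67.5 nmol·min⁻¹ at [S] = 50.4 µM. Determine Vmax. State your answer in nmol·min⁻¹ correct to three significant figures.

In reciprocal form, 1/v = (Km/Vmax)·(1/[S]) + 1/Vmax. The two points give (1/[S], 1/v) = (1.124, 0.08475) and (0.01984, 0.01481).
Slope = (0.08475 − 0.01481)/(1.124 − 0.01984) = 0.06336; intercept = 0.08475 − 0.06336×1.124 = 0.01356.
Vmax = 1/intercept = 73.8 nmol·min⁻¹; Km = slope × Vmax = 0.06336 × 73.8 = 4.67 µM.

73.8 nmol·min⁻¹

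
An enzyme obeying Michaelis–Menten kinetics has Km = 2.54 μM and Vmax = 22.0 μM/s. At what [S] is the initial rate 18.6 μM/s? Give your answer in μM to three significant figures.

The required fractional saturation is v/Vmax = 18.6/22.0 = 0.8455.
Then [S]/(Km+[S]) = 0.8455 ⇒ [S] = 2.54 × 0.8455/(1 − 0.8455) = 13.9 μM.

13.9 μM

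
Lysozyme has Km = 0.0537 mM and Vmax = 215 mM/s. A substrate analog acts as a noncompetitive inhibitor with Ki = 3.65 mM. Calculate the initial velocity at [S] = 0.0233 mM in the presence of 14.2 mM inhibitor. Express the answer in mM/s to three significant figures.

13.3 mM/s

α = 1 + [I]/Ki = 1 + 14.2/3.65 = 4.890.
For a noncompetitive inhibitor, Vmax is reduced to Vmax/α while Km is unchanged: Km,app = 0.0537 mM, Vmax,app = 44.0 mM/s.
v = Vmax,app·[S]/(Km,app + [S]) = 44.0 × 0.0233/(0.0537 + 0.0233) = 13.3 mM/s.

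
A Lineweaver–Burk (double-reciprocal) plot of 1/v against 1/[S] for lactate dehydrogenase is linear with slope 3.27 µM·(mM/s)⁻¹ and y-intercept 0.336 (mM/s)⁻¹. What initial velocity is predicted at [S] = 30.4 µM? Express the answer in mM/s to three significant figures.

2.25 mM/s

The y-intercept is 1/Vmax, so Vmax = 1/0.336 = 2.98 mM/s.
The slope is Km/Vmax, so Km = 3.27 × 2.98 = 9.73 µM.
Then v = 2.98 × 30.4/(9.73 + 30.4) = 2.25 mM/s.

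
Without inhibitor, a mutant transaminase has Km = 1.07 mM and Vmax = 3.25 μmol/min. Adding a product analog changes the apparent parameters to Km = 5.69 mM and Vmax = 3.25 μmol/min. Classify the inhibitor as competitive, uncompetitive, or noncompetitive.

Km increases (1.07 → 5.69 mM) while Vmax is unchanged — the hallmark of competitive inhibition.

competitive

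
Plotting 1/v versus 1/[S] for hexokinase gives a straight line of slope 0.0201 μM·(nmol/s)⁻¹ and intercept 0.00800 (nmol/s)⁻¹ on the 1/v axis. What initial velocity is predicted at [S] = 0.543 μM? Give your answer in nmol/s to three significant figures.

22.2 nmol/s

The y-intercept is 1/Vmax, so Vmax = 1/0.00800 = 125 nmol/s.
The slope is Km/Vmax, so Km = 0.0201 × 125 = 2.51 μM.
Then v = 125 × 0.543/(2.51 + 0.543) = 22.2 nmol/s.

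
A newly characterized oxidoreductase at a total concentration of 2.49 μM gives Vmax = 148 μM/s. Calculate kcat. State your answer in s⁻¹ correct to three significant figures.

kcat = Vmax/[E]total = 148 μM/s / 2.49 μM = 59.4 s⁻¹.

59.4 s⁻¹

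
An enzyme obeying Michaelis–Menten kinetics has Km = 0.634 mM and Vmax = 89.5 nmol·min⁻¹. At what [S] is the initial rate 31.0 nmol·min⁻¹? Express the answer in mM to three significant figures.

0.336 mM

Rearranging v = Vmax[S]/(Km+[S]) gives [S] = Km·v/(Vmax − v).
[S] = 0.634 × 31.0 / (89.5 − 31.0) = 19.65/58.50 = 0.336 mM.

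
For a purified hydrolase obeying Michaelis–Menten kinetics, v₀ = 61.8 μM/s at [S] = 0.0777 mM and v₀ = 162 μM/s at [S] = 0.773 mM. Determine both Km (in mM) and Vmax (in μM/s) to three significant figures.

In reciprocal form, 1/v = (Km/Vmax)·(1/[S]) + 1/Vmax. The two points give (1/[S], 1/v) = (12.87, 0.01618) and (1.294, 0.006173).
Slope = (0.01618 − 0.006173)/(12.87 − 1.294) = 0.0008646; intercept = 0.01618 − 0.0008646×12.87 = 0.005054.
Vmax = 1/intercept = 198 μM/s; Km = slope × Vmax = 0.0008646 × 198 = 0.171 mM.

Km = 0.171 mM; Vmax = 198 μM/s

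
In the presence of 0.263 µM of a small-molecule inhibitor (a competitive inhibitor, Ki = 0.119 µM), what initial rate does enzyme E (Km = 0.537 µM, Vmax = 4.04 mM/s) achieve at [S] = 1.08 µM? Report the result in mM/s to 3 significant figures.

1.56 mM/s

α = 1 + [I]/Ki = 1 + 0.263/0.119 = 3.210.
For a competitive inhibitor, Vmax is unchanged and the apparent Km becomes α·Km: Km,app = 1.72 µM, Vmax,app = 4.04 mM/s.
v = Vmax,app·[S]/(Km,app + [S]) = 4.04 × 1.08/(1.72 + 1.08) = 1.56 mM/s.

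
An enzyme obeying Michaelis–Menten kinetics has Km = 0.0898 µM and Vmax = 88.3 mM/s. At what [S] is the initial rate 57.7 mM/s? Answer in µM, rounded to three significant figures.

Rearranging v = Vmax[S]/(Km+[S]) gives [S] = Km·v/(Vmax − v).
[S] = 0.0898 × 57.7 / (88.3 − 57.7) = 5.181/30.60 = 0.169 µM.

0.169 µM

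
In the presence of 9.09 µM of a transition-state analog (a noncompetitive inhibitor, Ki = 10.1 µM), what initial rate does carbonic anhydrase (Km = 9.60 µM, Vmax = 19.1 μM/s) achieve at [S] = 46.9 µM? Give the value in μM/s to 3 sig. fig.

8.34 μM/s

With α = 1 + [I]/Ki = 1 + 9.09/10.1 = 1.900, the noncompetitive rate law is v = (Vmax/α)·[S] / (Km + [S]).
v = (19.1/1.900)×46.9 / (9.60 + 46.9) = 471.5/56.50 = 8.34 μM/s.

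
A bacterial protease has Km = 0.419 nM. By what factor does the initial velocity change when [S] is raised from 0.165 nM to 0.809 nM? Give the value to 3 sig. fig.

2.33

Since Vmax cancels, v₂/v₁ = [S]₂(Km+[S]₁) / [S]₁(Km+[S]₂).
= 0.809×(0.419+0.165) / (0.165×(0.419+0.809)) = 0.4725/0.2026 = 2.33.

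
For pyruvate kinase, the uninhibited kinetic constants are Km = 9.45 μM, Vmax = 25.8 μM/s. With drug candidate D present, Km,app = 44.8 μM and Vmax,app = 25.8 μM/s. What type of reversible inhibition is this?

competitive

Km increases (9.45 → 44.8 μM) while Vmax is unchanged — the hallmark of competitive inhibition.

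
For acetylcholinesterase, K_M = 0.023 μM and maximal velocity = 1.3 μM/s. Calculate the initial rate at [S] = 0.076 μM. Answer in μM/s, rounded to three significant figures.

0.998 μM/s

v = Vmax·[S]/(Km + [S]) = 1.3 × 0.076 / (0.023 + 0.076)
  = 0.09880 / 0.09900 = 0.998 μM/s.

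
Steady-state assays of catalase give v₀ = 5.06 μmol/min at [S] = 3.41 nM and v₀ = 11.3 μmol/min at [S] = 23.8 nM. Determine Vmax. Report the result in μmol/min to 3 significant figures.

14.2 μmol/min

In reciprocal form, 1/v = (Km/Vmax)·(1/[S]) + 1/Vmax. The two points give (1/[S], 1/v) = (0.2933, 0.1976) and (0.04202, 0.08850).
Slope = (0.1976 − 0.08850)/(0.2933 − 0.04202) = 0.4344; intercept = 0.1976 − 0.4344×0.2933 = 0.07024.
Vmax = 1/intercept = 14.2 μmol/min; Km = slope × Vmax = 0.4344 × 14.2 = 6.18 nM.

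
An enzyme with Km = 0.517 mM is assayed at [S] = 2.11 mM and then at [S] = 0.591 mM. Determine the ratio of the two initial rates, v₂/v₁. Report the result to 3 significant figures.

Since Vmax cancels, v₂/v₁ = [S]₂(Km+[S]₁) / [S]₁(Km+[S]₂).
= 0.591×(0.517+2.11) / (2.11×(0.517+0.591)) = 1.553/2.338 = 0.664.

0.664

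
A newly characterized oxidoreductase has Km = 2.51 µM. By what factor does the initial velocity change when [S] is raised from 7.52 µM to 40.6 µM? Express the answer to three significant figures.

1.26

Since Vmax cancels, v₂/v₁ = [S]₂(Km+[S]₁) / [S]₁(Km+[S]₂).
= 40.6×(2.51+7.52) / (7.52×(2.51+40.6)) = 407.2/324.2 = 1.26.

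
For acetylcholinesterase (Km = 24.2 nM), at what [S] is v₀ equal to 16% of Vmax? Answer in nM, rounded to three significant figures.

4.61 nM

v/Vmax = [S]/(Km+[S]) = 0.16, so [S] = Km·0.16/(1 − 0.16) = 24.2 × 0.1905.
[S] = 4.61 nM.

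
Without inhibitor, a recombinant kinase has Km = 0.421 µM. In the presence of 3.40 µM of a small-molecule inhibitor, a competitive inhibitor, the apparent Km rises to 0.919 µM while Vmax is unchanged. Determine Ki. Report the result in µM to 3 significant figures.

Competitive: Km,app = α·Km with α = 1 + [I]/Ki.
α = Km,app/Km = 0.919/0.421 = 2.183.
Ki = [I]/(α − 1) = 3.40/1.183 = 2.87 µM.

2.87 µM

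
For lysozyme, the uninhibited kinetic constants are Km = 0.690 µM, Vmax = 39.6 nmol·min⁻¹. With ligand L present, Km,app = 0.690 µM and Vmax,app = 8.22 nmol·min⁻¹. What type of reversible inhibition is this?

Vmax decreases (39.6 → 8.22 nmol·min⁻¹) while Km is unchanged — pure noncompetitive inhibition.

noncompetitive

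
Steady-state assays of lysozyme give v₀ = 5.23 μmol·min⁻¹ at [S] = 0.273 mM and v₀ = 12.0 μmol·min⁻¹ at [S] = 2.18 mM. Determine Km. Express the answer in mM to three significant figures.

0.496 mM

In reciprocal form, 1/v = (Km/Vmax)·(1/[S]) + 1/Vmax. The two points give (1/[S], 1/v) = (3.663, 0.1912) and (0.4587, 0.08333).
Slope = (0.1912 − 0.08333)/(3.663 − 0.4587) = 0.03366; intercept = 0.1912 − 0.03366×3.663 = 0.06789.
Vmax = 1/intercept = 14.7 μmol·min⁻¹; Km = slope × Vmax = 0.03366 × 14.7 = 0.496 mM.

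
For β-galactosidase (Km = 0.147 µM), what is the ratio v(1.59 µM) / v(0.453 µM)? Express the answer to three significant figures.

The fractional saturations are [S]/(Km+[S]) = 0.453/0.6000 = 0.7550 and 1.59/1.737 = 0.9154.
v₂/v₁ is just their ratio: 0.9154/0.7550 = 1.21.

1.21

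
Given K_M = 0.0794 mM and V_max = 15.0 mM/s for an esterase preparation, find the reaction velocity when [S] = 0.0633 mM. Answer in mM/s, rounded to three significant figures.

6.65 mM/s

[S]/(Km+[S]) = 0.0633/0.1427 = 0.4436, the fractional saturation.
v = 0.4436 × Vmax = 0.4436 × 15.0 = 6.65 mM/s.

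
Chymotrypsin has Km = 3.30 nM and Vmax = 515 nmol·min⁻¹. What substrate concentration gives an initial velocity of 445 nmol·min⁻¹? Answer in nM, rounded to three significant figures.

Rearranging v = Vmax[S]/(Km+[S]) gives [S] = Km·v/(Vmax − v).
[S] = 3.30 × 445 / (515 − 445) = 1468/70.00 = 21.0 nM.

21.0 nM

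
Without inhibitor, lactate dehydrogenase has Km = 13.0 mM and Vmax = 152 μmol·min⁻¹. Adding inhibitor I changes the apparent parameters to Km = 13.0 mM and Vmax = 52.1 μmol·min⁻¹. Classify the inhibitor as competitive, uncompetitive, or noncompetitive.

noncompetitive

Vmax decreases (152 → 52.1 μmol·min⁻¹) while Km is unchanged — pure noncompetitive inhibition.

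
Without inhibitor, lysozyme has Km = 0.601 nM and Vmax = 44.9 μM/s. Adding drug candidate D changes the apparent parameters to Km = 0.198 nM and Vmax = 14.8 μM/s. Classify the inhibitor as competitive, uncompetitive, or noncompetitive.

uncompetitive

Both Km and Vmax decrease by the same factor (~3.03-fold) — characteristic of uncompetitive inhibition.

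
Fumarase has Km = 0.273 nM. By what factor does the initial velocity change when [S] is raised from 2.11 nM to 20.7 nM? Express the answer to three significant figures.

1.11

The fractional saturations are [S]/(Km+[S]) = 2.11/2.383 = 0.8854 and 20.7/20.97 = 0.9870.
v₂/v₁ is just their ratio: 0.9870/0.8854 = 1.11.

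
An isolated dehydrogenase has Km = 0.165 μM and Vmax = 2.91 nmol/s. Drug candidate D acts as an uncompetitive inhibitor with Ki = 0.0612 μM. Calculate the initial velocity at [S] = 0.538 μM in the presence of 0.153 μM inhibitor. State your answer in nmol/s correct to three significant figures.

With α = 1 + [I]/Ki = 1 + 0.153/0.0612 = 3.500, the uncompetitive rate law is v = (Vmax/α)·[S] / (Km/α + [S]).
v = (2.91/3.500)×0.538 / (0.165/3.500 + 0.538) = 0.4473/0.5851 = 0.764 nmol/s.

0.764 nmol/s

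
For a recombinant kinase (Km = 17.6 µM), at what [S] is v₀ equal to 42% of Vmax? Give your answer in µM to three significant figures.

12.7 µM

v/Vmax = [S]/(Km+[S]) = 0.42, so [S] = Km·0.42/(1 − 0.42) = 17.6 × 0.7241.
[S] = 12.7 µM.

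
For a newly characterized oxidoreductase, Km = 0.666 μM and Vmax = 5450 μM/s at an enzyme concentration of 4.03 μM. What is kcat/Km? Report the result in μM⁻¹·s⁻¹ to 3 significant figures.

2030 μM⁻¹·s⁻¹

kcat = Vmax/[E]total = 5450/4.03 = 1350 s⁻¹.
kcat/Km = 1350/0.666 = 2030 μM⁻¹·s⁻¹.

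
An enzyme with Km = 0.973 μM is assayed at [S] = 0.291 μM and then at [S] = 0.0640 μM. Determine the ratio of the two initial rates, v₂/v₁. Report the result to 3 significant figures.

The fractional saturations are [S]/(Km+[S]) = 0.291/1.264 = 0.2302 and 0.0640/1.037 = 0.06172.
v₂/v₁ is just their ratio: 0.06172/0.2302 = 0.268.

0.268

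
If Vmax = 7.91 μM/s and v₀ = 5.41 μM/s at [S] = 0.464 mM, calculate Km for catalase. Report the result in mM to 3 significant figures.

From v = Vmax[S]/(Km+[S]), Km = [S](Vmax − v)/v.
Km = 0.464 × (7.91 − 5.41) / 5.41 = 1.160/5.41 = 0.214 mM.

0.214 mM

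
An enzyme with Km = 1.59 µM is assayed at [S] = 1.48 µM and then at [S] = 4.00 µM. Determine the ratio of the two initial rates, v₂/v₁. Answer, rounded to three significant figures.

1.48

The fractional saturations are [S]/(Km+[S]) = 1.48/3.070 = 0.4821 and 4.00/5.590 = 0.7156.
v₂/v₁ is just their ratio: 0.7156/0.4821 = 1.48.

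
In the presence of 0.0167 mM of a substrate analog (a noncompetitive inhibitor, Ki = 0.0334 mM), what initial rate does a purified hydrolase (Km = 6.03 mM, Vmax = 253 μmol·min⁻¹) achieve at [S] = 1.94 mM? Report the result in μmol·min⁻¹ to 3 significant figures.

41.1 μmol·min⁻¹

With α = 1 + [I]/Ki = 1 + 0.0167/0.0334 = 1.500, the noncompetitive rate law is v = (Vmax/α)·[S] / (Km + [S]).
v = (253/1.500)×1.94 / (6.03 + 1.94) = 327.2/7.970 = 41.1 μmol·min⁻¹.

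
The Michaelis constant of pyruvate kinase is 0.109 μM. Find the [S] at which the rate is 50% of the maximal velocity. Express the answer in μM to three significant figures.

v/Vmax = [S]/(Km+[S]) = 0.5, so [S] = Km·0.5/(1 − 0.5) = 0.109 × 1.000.
[S] = 0.109 μM.

0.109 μM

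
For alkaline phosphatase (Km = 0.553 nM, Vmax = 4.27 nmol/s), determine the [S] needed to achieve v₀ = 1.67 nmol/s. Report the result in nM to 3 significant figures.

Rearranging v = Vmax[S]/(Km+[S]) gives [S] = Km·v/(Vmax − v).
[S] = 0.553 × 1.67 / (4.27 − 1.67) = 0.9235/2.600 = 0.355 nM.

0.355 nM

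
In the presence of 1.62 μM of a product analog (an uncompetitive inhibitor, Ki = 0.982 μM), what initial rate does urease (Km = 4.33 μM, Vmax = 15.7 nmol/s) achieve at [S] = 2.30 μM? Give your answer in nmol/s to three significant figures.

3.46 nmol/s

With α = 1 + [I]/Ki = 1 + 1.62/0.982 = 2.650, the uncompetitive rate law is v = (Vmax/α)·[S] / (Km/α + [S]).
v = (15.7/2.650)×2.30 / (4.33/2.650 + 2.30) = 13.63/3.934 = 3.46 nmol/s.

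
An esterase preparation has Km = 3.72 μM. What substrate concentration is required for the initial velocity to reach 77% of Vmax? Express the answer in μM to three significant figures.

v/Vmax = [S]/(Km+[S]) = 0.77, so [S] = Km·0.77/(1 − 0.77) = 3.72 × 3.348.
[S] = 12.5 μM.

12.5 μM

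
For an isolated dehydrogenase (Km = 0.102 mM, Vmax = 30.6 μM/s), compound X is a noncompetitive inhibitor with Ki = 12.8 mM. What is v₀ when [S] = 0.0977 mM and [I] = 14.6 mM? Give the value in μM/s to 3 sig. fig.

α = 1 + [I]/Ki = 1 + 14.6/12.8 = 2.141.
For a noncompetitive inhibitor, Vmax is reduced to Vmax/α while Km is unchanged: Km,app = 0.102 mM, Vmax,app = 14.3 μM/s.
v = Vmax,app·[S]/(Km,app + [S]) = 14.3 × 0.0977/(0.102 + 0.0977) = 6.99 μM/s.

6.99 μM/s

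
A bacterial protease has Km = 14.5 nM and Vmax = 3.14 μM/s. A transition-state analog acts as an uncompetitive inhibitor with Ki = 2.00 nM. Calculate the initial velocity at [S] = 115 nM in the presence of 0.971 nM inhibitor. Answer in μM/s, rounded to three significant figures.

1.95 μM/s

With α = 1 + [I]/Ki = 1 + 0.971/2.00 = 1.486, the uncompetitive rate law is v = (Vmax/α)·[S] / (Km/α + [S]).
v = (3.14/1.486)×115 / (14.5/1.486 + 115) = 243.1/124.8 = 1.95 μM/s.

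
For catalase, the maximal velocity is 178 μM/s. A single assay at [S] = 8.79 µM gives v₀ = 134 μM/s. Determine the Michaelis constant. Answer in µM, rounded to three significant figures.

v/Vmax = 134/178 = 0.7528 = [S]/(Km+[S]).
So Km + [S] = [S]/0.7528 = 11.68 µM, giving Km = 11.68 − 8.79 = 2.89 µM.

2.89 µM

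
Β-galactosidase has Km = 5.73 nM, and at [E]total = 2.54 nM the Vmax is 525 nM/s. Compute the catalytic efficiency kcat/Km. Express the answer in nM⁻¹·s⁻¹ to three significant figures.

36.1 nM⁻¹·s⁻¹

kcat = Vmax/[E]total = 525/2.54 = 207 s⁻¹.
kcat/Km = 207/5.73 = 36.1 nM⁻¹·s⁻¹.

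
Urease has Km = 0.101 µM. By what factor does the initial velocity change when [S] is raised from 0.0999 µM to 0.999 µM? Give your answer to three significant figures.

1.83

The fractional saturations are [S]/(Km+[S]) = 0.0999/0.2009 = 0.4973 and 0.999/1.100 = 0.9082.
v₂/v₁ is just their ratio: 0.9082/0.4973 = 1.83.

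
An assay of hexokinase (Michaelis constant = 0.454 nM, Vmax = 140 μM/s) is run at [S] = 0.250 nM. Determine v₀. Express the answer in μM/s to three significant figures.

[S]/(Km+[S]) = 0.250/0.7040 = 0.3551, the fractional saturation.
v = 0.3551 × Vmax = 0.3551 × 140 = 49.7 μM/s.

49.7 μM/s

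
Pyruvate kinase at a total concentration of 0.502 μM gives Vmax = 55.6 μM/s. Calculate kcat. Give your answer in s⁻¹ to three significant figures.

kcat = Vmax/[E]total = 55.6 μM/s / 0.502 μM = 111 s⁻¹.

111 s⁻¹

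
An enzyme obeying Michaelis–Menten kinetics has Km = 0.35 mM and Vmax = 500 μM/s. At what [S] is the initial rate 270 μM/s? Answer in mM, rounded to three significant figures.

0.411 mM

The required fractional saturation is v/Vmax = 270/500 = 0.5400.
Then [S]/(Km+[S]) = 0.5400 ⇒ [S] = 0.35 × 0.5400/(1 − 0.5400) = 0.411 mM.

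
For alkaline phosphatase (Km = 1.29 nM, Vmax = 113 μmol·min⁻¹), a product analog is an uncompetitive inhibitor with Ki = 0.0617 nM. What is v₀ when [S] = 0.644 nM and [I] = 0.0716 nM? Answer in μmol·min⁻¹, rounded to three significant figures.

α = 1 + [I]/Ki = 1 + 0.0716/0.0617 = 2.160.
For an uncompetitive inhibitor, both parameters are divided by α, giving Vmax/α and Km/α: Km,app = 0.597 nM, Vmax,app = 52.3 μmol·min⁻¹.
v = Vmax,app·[S]/(Km,app + [S]) = 52.3 × 0.644/(0.597 + 0.644) = 27.1 μmol·min⁻¹.

27.1 μmol·min⁻¹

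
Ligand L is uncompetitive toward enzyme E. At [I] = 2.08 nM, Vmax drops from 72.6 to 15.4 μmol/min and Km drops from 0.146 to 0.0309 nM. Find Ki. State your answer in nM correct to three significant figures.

Uncompetitive: Vmax,app = Vmax/α (and Km,app = Km/α) with α = 1 + [I]/Ki.
α = Vmax/Vmax,app = 72.6/15.4 = 4.714.
Since α = 1 + [I]/Ki, [I]/Ki = 4.714 − 1 = 3.714 and Ki = 2.08/3.714 = 0.560 nM.

0.560 nM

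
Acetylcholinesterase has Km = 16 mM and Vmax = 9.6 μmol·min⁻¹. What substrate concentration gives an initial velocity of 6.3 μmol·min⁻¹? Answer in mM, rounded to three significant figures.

30.5 mM

The required fractional saturation is v/Vmax = 6.3/9.6 = 0.6562.
Then [S]/(Km+[S]) = 0.6562 ⇒ [S] = 16 × 0.6562/(1 − 0.6562) = 30.5 mM.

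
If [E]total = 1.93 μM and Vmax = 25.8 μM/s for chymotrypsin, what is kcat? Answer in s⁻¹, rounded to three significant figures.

kcat = Vmax/[E]total = 25.8 μM/s / 1.93 μM = 13.4 s⁻¹.

13.4 s⁻¹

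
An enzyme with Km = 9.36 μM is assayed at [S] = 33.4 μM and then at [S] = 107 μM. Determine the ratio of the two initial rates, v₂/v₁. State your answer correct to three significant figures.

1.18

The fractional saturations are [S]/(Km+[S]) = 33.4/42.76 = 0.7811 and 107/116.4 = 0.9196.
v₂/v₁ is just their ratio: 0.9196/0.7811 = 1.18.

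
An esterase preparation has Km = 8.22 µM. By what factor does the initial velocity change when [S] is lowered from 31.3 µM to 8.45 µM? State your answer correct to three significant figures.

0.640

Since Vmax cancels, v₂/v₁ = [S]₂(Km+[S]₁) / [S]₁(Km+[S]₂).
= 8.45×(8.22+31.3) / (31.3×(8.22+8.45)) = 333.9/521.8 = 0.640.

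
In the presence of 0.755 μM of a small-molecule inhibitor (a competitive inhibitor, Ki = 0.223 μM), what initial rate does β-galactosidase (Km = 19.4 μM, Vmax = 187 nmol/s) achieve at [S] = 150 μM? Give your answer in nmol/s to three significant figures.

119 nmol/s

With α = 1 + [I]/Ki = 1 + 0.755/0.223 = 4.386, the competitive rate law is v = Vmax[S] / (αKm + [S]).
v = 187×150 / (4.386×19.4 + 150) = 28050/235.1 = 119 nmol/s.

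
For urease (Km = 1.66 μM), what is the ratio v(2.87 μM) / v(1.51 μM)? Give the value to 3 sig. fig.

1.33

Since Vmax cancels, v₂/v₁ = [S]₂(Km+[S]₁) / [S]₁(Km+[S]₂).
= 2.87×(1.66+1.51) / (1.51×(1.66+2.87)) = 9.098/6.840 = 1.33.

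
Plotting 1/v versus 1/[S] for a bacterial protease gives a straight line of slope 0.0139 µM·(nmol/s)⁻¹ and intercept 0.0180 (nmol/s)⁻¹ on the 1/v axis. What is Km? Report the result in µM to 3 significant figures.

y-intercept = 1/Vmax ⇒ Vmax = 55.6 nmol/s; slope = Km/Vmax ⇒ Km = slope × Vmax.
Km = 0.0139 × 55.6 = 0.772 µM.

0.772 µM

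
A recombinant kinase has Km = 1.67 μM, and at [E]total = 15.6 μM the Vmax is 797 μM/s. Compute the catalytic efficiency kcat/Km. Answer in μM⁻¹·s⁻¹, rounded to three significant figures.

kcat = Vmax/[E]total = 797/15.6 = 51.1 s⁻¹.
kcat/Km = 51.1/1.67 = 30.6 μM⁻¹·s⁻¹.

30.6 μM⁻¹·s⁻¹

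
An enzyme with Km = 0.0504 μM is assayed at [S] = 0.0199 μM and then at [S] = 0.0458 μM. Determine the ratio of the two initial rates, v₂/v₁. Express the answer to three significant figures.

1.68

The fractional saturations are [S]/(Km+[S]) = 0.0199/0.07030 = 0.2831 and 0.0458/0.09620 = 0.4761.
v₂/v₁ is just their ratio: 0.4761/0.2831 = 1.68.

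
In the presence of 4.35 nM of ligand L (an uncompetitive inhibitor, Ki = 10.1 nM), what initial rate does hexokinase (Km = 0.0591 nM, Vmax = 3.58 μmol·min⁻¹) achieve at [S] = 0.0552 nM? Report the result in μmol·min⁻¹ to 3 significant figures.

With α = 1 + [I]/Ki = 1 + 4.35/10.1 = 1.431, the uncompetitive rate law is v = (Vmax/α)·[S] / (Km/α + [S]).
v = (3.58/1.431)×0.0552 / (0.0591/1.431 + 0.0552) = 0.1381/0.09651 = 1.43 μmol·min⁻¹.

1.43 μmol·min⁻¹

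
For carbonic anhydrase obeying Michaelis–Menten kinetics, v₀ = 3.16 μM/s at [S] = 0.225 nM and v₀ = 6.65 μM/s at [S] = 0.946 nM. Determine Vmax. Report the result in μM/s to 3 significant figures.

From v = Vmax[S]/(Km+[S]), each point gives Vmax = v(Km+[S])/[S].
Equating: 3.16(Km+0.225)/0.225 = 6.65(Km+0.946)/0.946.
14.04·Km + 3.16 = 7.030·Km + 6.65, so (14.04 − 7.030)·Km = 6.65 − 3.16.
Km = 3.490/7.015 = 0.498 nM; then Vmax = 3.16(0.498+0.225)/0.225 = 10.1 μM/s.

10.1 μM/s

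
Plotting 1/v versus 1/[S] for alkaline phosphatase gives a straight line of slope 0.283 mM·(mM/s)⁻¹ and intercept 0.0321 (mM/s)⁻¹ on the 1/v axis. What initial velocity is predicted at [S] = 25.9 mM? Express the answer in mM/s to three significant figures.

23.2 mM/s

The y-intercept is 1/Vmax, so Vmax = 1/0.0321 = 31.2 mM/s.
The slope is Km/Vmax, so Km = 0.283 × 31.2 = 8.82 mM.
Then v = 31.2 × 25.9/(8.82 + 25.9) = 23.2 mM/s.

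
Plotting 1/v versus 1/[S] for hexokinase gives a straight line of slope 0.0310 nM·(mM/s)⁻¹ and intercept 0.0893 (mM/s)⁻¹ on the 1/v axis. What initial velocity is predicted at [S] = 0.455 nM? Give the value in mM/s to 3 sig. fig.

6.35 mM/s

The y-intercept is 1/Vmax, so Vmax = 1/0.0893 = 11.2 mM/s.
The slope is Km/Vmax, so Km = 0.0310 × 11.2 = 0.347 nM.
Then v = 11.2 × 0.455/(0.347 + 0.455) = 6.35 mM/s.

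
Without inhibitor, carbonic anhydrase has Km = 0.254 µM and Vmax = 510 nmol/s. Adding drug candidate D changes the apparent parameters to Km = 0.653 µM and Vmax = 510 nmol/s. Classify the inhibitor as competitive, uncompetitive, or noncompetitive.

Km increases (0.254 → 0.653 µM) while Vmax is unchanged — the hallmark of competitive inhibition.

competitive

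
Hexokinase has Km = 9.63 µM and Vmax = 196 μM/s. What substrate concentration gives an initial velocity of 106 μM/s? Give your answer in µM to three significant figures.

Rearranging v = Vmax[S]/(Km+[S]) gives [S] = Km·v/(Vmax − v).
[S] = 9.63 × 106 / (196 − 106) = 1021/90.00 = 11.3 µM.

11.3 µM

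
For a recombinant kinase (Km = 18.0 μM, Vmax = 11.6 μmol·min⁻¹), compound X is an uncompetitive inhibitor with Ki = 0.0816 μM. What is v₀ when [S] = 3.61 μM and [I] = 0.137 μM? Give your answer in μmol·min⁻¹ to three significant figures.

1.51 μmol·min⁻¹

With α = 1 + [I]/Ki = 1 + 0.137/0.0816 = 2.679, the uncompetitive rate law is v = (Vmax/α)·[S] / (Km/α + [S]).
v = (11.6/2.679)×3.61 / (18.0/2.679 + 3.61) = 15.63/10.33 = 1.51 μmol·min⁻¹.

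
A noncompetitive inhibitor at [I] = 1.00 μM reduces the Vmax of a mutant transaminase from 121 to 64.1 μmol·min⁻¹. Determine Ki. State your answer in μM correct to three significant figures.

1.13 μM

Noncompetitive: Vmax,app = Vmax/α with α = 1 + [I]/Ki.
α = Vmax/Vmax,app = 121/64.1 = 1.888.
Ki = [I]/(α − 1) = 1.00/0.8877 = 1.13 μM.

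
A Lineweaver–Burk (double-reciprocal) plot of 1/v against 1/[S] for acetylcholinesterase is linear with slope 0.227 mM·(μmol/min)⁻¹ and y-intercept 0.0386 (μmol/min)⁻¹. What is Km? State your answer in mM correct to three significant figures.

5.88 mM

y-intercept = 1/Vmax ⇒ Vmax = 25.9 μmol/min; slope = Km/Vmax ⇒ Km = slope × Vmax.
Km = 0.227 × 25.9 = 5.88 mM.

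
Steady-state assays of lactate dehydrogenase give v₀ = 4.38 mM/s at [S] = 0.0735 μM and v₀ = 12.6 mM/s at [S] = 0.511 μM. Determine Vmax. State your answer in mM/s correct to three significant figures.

In reciprocal form, 1/v = (Km/Vmax)·(1/[S]) + 1/Vmax. The two points give (1/[S], 1/v) = (13.61, 0.2283) and (1.957, 0.07937).
Slope = (0.2283 − 0.07937)/(13.61 − 1.957) = 0.01279; intercept = 0.2283 − 0.01279×13.61 = 0.05434.
Vmax = 1/intercept = 18.4 mM/s; Km = slope × Vmax = 0.01279 × 18.4 = 0.235 μM.

18.4 mM/s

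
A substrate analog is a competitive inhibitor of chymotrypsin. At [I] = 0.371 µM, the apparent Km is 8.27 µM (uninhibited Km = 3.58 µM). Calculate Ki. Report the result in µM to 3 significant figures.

0.283 µM

Competitive: Km,app = α·Km with α = 1 + [I]/Ki.
α = Km,app/Km = 8.27/3.58 = 2.310.
Since α = 1 + [I]/Ki, [I]/Ki = 2.310 − 1 = 1.310 and Ki = 0.371/1.310 = 0.283 µM.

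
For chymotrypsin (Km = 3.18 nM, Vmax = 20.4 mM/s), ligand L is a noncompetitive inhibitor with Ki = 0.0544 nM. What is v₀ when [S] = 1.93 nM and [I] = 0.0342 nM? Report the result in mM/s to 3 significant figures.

With α = 1 + [I]/Ki = 1 + 0.0342/0.0544 = 1.629, the noncompetitive rate law is v = (Vmax/α)·[S] / (Km + [S]).
v = (20.4/1.629)×1.93 / (3.18 + 1.93) = 24.17/5.110 = 4.73 mM/s.

4.73 mM/s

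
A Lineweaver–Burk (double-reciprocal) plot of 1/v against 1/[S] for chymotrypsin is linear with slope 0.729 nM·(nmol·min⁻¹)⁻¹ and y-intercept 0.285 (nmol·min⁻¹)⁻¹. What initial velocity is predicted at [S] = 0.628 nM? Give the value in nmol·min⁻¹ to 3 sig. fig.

0.692 nmol·min⁻¹

The y-intercept is 1/Vmax, so Vmax = 1/0.285 = 3.51 nmol·min⁻¹.
The slope is Km/Vmax, so Km = 0.729 × 3.51 = 2.56 nM.
Then v = 3.51 × 0.628/(2.56 + 0.628) = 0.692 nmol·min⁻¹.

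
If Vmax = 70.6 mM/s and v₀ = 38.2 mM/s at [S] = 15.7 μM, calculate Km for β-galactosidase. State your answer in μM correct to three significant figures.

13.3 μM

v/Vmax = 38.2/70.6 = 0.5411 = [S]/(Km+[S]).
So Km + [S] = [S]/0.5411 = 29.02 μM, giving Km = 29.02 − 15.7 = 13.3 μM.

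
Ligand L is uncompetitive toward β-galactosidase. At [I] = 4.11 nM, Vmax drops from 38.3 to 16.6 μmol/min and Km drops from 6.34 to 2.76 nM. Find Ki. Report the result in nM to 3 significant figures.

Uncompetitive: Vmax,app = Vmax/α (and Km,app = Km/α) with α = 1 + [I]/Ki.
α = Vmax/Vmax,app = 38.3/16.6 = 2.307.
Since α = 1 + [I]/Ki, [I]/Ki = 2.307 − 1 = 1.307 and Ki = 4.11/1.307 = 3.14 nM.

3.14 nM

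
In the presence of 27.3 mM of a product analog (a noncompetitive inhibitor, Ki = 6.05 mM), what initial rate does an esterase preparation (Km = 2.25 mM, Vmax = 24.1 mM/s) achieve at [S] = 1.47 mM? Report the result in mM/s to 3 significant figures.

α = 1 + [I]/Ki = 1 + 27.3/6.05 = 5.512.
For a noncompetitive inhibitor, Vmax is reduced to Vmax/α while Km is unchanged: Km,app = 2.25 mM, Vmax,app = 4.37 mM/s.
v = Vmax,app·[S]/(Km,app + [S]) = 4.37 × 1.47/(2.25 + 1.47) = 1.73 mM/s.

1.73 mM/s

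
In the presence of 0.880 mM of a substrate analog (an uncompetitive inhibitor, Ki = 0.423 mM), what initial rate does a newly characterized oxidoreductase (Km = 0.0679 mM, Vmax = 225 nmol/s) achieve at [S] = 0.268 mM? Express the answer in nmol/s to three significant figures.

α = 1 + [I]/Ki = 1 + 0.880/0.423 = 3.080.
For an uncompetitive inhibitor, both parameters are divided by α, giving Vmax/α and Km/α: Km,app = 0.0220 mM, Vmax,app = 73.0 nmol/s.
v = Vmax,app·[S]/(Km,app + [S]) = 73.0 × 0.268/(0.0220 + 0.268) = 67.5 nmol/s.

67.5 nmol/s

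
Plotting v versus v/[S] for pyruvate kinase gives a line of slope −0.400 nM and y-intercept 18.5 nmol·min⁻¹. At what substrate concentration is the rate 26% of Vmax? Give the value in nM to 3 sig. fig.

0.141 nM

The Eadie–Hofstee slope gives Km = 0.400 nM (slope = −Km).
v/Vmax = [S]/(Km+[S]) = 0.26 ⇒ [S] = Km·0.26/(1−0.26) = 0.400 × 0.3514 = 0.141 nM.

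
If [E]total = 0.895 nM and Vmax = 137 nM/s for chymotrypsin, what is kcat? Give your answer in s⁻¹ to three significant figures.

kcat = Vmax/[E]total = 137 nM/s / 0.895 nM = 153 s⁻¹.

153 s⁻¹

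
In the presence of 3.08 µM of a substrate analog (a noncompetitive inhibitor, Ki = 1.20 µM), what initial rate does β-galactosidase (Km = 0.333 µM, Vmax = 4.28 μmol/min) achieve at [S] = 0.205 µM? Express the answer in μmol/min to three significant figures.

0.457 μmol/min

α = 1 + [I]/Ki = 1 + 3.08/1.20 = 3.567.
For a noncompetitive inhibitor, Vmax is reduced to Vmax/α while Km is unchanged: Km,app = 0.333 µM, Vmax,app = 1.20 μmol/min.
v = Vmax,app·[S]/(Km,app + [S]) = 1.20 × 0.205/(0.333 + 0.205) = 0.457 μmol/min.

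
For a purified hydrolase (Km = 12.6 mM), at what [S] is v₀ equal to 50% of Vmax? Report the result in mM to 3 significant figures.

v/Vmax = [S]/(Km+[S]) = 0.5, so [S] = Km·0.5/(1 − 0.5) = 12.6 × 1.000.
[S] = 12.6 mM.

12.6 mM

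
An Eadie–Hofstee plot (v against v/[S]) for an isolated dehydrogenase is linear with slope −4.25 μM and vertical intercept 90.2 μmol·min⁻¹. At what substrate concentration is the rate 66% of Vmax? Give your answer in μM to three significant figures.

The Eadie–Hofstee slope gives Km = 4.25 μM (slope = −Km).
v/Vmax = [S]/(Km+[S]) = 0.66 ⇒ [S] = Km·0.66/(1−0.66) = 4.25 × 1.941 = 8.25 μM.

8.25 μM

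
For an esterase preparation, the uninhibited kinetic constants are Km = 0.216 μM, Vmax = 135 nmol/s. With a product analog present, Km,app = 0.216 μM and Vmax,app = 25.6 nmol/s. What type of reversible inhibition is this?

Vmax decreases (135 → 25.6 nmol/s) while Km is unchanged — pure noncompetitive inhibition.

noncompetitive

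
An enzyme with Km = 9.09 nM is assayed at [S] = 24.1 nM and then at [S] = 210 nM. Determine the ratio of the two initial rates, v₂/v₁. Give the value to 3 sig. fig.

1.32

Since Vmax cancels, v₂/v₁ = [S]₂(Km+[S]₁) / [S]₁(Km+[S]₂).
= 210×(9.09+24.1) / (24.1×(9.09+210)) = 6970/5280 = 1.32.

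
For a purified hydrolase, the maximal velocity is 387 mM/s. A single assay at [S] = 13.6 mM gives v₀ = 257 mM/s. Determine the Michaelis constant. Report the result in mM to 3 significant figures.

6.88 mM

From v = Vmax[S]/(Km+[S]), Km = [S](Vmax − v)/v.
Km = 13.6 × (387 − 257) / 257 = 1768/257 = 6.88 mM.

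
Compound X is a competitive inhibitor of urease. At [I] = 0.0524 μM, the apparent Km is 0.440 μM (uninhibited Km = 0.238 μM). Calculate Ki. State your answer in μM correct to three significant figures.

0.0617 μM

Competitive: Km,app = α·Km with α = 1 + [I]/Ki.
α = Km,app/Km = 0.440/0.238 = 1.849.
Since α = 1 + [I]/Ki, [I]/Ki = 1.849 − 1 = 0.8487 and Ki = 0.0524/0.8487 = 0.0617 μM.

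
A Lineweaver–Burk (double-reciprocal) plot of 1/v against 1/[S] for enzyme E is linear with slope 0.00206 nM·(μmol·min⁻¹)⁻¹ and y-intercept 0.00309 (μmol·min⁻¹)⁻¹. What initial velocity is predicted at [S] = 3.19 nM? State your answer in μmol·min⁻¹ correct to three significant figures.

The y-intercept is 1/Vmax, so Vmax = 1/0.00309 = 324 μmol·min⁻¹.
The slope is Km/Vmax, so Km = 0.00206 × 324 = 0.667 nM.
Then v = 324 × 3.19/(0.667 + 3.19) = 268 μmol·min⁻¹.

268 μmol·min⁻¹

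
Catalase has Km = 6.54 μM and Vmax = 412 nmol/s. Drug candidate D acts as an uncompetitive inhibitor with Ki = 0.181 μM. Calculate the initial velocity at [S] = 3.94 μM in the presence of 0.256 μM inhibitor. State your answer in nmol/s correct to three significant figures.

α = 1 + [I]/Ki = 1 + 0.256/0.181 = 2.414.
For an uncompetitive inhibitor, both parameters are divided by α, giving Vmax/α and Km/α: Km,app = 2.71 μM, Vmax,app = 171 nmol/s.
v = Vmax,app·[S]/(Km,app + [S]) = 171 × 3.94/(2.71 + 3.94) = 101 nmol/s.

101 nmol/s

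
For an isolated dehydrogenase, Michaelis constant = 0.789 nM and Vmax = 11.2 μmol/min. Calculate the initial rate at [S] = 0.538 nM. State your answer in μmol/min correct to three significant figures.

[S]/(Km+[S]) = 0.538/1.327 = 0.4054, the fractional saturation.
v = 0.4054 × Vmax = 0.4054 × 11.2 = 4.54 μmol/min.

4.54 μmol/min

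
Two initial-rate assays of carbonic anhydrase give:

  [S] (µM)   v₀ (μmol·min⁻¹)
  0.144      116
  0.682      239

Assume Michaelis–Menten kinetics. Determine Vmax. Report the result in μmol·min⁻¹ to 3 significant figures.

334 μmol·min⁻¹

From v = Vmax[S]/(Km+[S]), each point gives Vmax = v(Km+[S])/[S].
Equating: 116(Km+0.144)/0.144 = 239(Km+0.682)/0.682.
805.6·Km + 116 = 350.4·Km + 239, so (805.6 − 350.4)·Km = 239 − 116.
Km = 123.0/455.1 = 0.270 µM; then Vmax = 116(0.270+0.144)/0.144 = 334 μmol·min⁻¹.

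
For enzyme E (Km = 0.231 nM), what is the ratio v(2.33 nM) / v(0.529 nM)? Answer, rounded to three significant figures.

1.31

The fractional saturations are [S]/(Km+[S]) = 0.529/0.7600 = 0.6961 and 2.33/2.561 = 0.9098.
v₂/v₁ is just their ratio: 0.9098/0.6961 = 1.31.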